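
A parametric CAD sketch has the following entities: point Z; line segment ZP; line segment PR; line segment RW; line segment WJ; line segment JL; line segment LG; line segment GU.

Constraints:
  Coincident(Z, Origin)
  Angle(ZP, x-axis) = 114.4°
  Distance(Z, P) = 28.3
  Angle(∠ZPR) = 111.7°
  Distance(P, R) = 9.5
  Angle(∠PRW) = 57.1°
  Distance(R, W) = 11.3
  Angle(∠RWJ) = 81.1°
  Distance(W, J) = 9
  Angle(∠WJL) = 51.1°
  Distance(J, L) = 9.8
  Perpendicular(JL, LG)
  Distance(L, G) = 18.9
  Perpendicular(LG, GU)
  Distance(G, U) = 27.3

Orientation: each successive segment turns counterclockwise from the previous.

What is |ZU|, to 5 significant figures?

7.2217

JL ⟂ LG, so LG runs at -96.600°; with |LG| = 18.9, G = (-20.090, 4.7966). The perpendicularity gives GU at right angles to LG, so GU runs at -6.6000°; with |GU| = 27.3, U = (7.0286, 1.6588). Then |ZU| = |U − Z| = 7.2217.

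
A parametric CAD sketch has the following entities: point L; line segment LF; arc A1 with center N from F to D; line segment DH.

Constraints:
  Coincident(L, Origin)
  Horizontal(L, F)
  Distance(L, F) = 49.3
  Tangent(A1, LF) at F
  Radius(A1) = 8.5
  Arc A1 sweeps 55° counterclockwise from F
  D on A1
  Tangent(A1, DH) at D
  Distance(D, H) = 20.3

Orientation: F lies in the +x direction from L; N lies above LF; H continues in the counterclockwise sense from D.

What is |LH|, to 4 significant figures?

70.86

L is at the origin; L and F share the same y with |LF| = 49.3 and F on the +x side, so F = (49.30, 0.000). Tangency of A1 to LF means the radius NF is perpendicular to LF, so N = F + (0, 8.5) = (49.30, 8.500). On A1, F sits at bearing -90° from N; a 55° counterclockwise sweep puts D at bearing -35°, so D = N + 8.5·(cos -35°, sin -35°) = (56.26, 3.625). Tangency of A1 to DH means the radius ND is perpendicular to DH, so DH runs along (−sin -35°, cos -35°); with |DH| = 20.3, H = (67.91, 20.25). Then |LH| = |H − L| = 70.86.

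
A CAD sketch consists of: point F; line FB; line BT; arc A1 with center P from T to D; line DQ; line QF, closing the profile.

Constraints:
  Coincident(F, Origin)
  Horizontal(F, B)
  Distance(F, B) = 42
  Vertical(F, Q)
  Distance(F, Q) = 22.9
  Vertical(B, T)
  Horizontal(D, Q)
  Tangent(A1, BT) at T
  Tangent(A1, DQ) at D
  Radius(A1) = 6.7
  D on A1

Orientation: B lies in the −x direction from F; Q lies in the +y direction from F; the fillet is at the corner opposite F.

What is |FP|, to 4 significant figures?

38.84

FQ is vertical with |FQ| = 22.9 and Q on the +y side, so Q = (0.000, 22.90). The virtual corner opposite F is at (-42.00, 22.90). Since A1 is tangent to BT there, PT ⟂ BT and tangency of A1 to DQ means the radius PD is perpendicular to DQ, with radius 6.7, so the center P sits 6.7 in from both sides at P = (-35.30, 16.20). Then |FP| = |P − F| = 38.84.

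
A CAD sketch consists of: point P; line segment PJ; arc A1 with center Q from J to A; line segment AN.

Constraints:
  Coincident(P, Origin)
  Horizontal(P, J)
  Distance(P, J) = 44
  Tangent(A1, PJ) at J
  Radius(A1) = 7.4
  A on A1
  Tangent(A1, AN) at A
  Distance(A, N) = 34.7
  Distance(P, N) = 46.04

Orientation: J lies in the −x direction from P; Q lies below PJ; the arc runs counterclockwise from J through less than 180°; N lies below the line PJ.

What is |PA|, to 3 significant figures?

51.0

P is at the origin; PJ is horizontal with |PJ| = 44.0 and J on the −x side, so J = (-44.0, 0.00). Tangency of A1 to PJ means the radius QJ is perpendicular to PJ, so Q = J + (0, -7.4) = (-44.0, -7.40). Since QA ⟂ AN (tangency), |QN| = √(7.4² + 34.7²) = 35.5 regardless of where A sits on A1. So N lies on both circle(P, 46.04) and circle(Q, 35.5); the below-PJ intersection is N = (-26.0, -38.0). A is the foot of the tangent from N: A = (-49.5, -12.4).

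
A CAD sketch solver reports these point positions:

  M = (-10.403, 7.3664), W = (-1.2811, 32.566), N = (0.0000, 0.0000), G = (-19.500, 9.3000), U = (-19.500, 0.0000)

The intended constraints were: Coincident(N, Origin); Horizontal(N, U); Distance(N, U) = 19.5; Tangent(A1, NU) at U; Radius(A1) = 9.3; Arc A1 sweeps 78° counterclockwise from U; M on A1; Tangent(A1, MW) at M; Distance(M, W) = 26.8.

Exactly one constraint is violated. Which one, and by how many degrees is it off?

Tangent(A1, MW) at M — off by 7.90°.

N = (0.00, 0.00) ✓; N.y = 0.00, U.y = 0.00 ✓; |NU| = 19.50 ✓; ∠(GU, UN) = 90.00° ✓; |GU| = 9.300 ✓; bearing(G→M) − bearing(G→U) = 78.00° ✓; |GM| = 9.300 ✓; ∠(GM, MW) = 97.90° ✗; |MW| = 26.80 ✓.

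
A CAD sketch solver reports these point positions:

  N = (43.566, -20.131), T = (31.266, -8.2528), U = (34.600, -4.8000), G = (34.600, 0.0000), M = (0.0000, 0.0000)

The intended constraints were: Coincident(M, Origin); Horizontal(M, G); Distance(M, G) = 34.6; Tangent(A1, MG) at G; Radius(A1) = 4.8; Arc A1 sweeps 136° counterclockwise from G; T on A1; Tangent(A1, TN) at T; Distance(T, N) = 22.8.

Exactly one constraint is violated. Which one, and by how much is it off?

Distance(T, N) = 22.8 — off by 5.70.

M = (0.00, 0.00) ✓; M.y = 0.00, G.y = 0.00 ✓; |MG| = 34.60 ✓; ∠(UG, GM) = 90.00° ✓; |UG| = 4.800 ✓; bearing(U→T) − bearing(U→G) = 136.0° ✓; |UT| = 4.800 ✓; ∠(UT, TN) = 90.00° ✓; |TN| = 17.10 ✗.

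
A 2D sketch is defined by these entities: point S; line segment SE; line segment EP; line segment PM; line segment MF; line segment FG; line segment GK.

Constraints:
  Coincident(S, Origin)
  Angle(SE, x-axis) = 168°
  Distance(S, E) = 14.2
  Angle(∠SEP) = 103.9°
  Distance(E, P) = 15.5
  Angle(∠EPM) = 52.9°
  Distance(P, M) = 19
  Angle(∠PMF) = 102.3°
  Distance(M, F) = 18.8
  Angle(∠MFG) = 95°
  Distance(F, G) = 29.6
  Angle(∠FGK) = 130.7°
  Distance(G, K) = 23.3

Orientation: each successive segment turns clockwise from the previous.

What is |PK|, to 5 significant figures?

29.078

S is at the origin; SE runs at 168.0° with length 14.2, so E = (-13.890, 2.9523). ∠SEP = 103.9° gives EP at 91.900° from the x-axis; with |EP| = 15.5, P = (-14.404, 18.444). ∠EPM = 52.9° gives PM at -35.200° from the x-axis; with |PM| = 19.0, M = (1.1222, 7.4916). ∠PMF = 102.3° gives MF at -112.90° from the x-axis; with |MF| = 18.8, F = (-6.1934, -9.8267). ∠MFG = 95.0° gives FG at 162.10° from the x-axis; with |FG| = 29.6, G = (-34.361, -0.72892). ∠FGK = 130.7° gives GK at 112.80° from the x-axis; with |GK| = 23.3, K = (-43.390, 20.750). Then |PK| = |K − P| = 29.078.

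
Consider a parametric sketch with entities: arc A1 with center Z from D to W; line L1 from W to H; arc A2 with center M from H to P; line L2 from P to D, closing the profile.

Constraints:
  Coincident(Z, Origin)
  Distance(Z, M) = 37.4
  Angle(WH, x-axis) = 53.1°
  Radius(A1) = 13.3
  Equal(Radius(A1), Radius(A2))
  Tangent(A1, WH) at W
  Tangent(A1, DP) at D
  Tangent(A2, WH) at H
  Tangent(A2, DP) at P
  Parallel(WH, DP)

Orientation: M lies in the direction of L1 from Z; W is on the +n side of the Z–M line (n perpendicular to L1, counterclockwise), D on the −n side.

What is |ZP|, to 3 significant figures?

39.7

The slot axis is L1's direction at 53.1°, so u = (cos 53.1°, sin 53.1°) = (0.600, 0.800) and n = (−sin 53.1°, cos 53.1°) = (-0.800, 0.600). Z is at the origin and M lies 37.4 along u from Z, so M = 37.4·u = (22.5, 29.9). Tangency of A1 to both parallel lines with radius 13.3 puts W and D at Z ± 13.3·n: W = (-10.6, 7.99), D = (10.6, -7.99). Equal radii place H and P the same way about M: H = M + 13.3·n = (11.8, 37.9), P = M − 13.3·n = (33.1, 21.9). Then |ZP| = |P − Z| = 39.7.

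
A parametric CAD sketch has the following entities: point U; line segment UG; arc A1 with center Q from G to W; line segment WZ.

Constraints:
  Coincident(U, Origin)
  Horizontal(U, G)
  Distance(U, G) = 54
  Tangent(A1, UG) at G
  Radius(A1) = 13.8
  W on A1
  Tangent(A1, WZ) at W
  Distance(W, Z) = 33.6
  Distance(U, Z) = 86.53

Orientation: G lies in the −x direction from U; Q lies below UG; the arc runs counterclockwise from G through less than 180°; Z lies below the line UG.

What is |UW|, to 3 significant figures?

68.3

Checks: |QW| = 13.80 ✓; ∠(QW, WZ) = 90.00° ✓; |WZ| = 33.60 ✓; |UZ| = 86.53 ✓.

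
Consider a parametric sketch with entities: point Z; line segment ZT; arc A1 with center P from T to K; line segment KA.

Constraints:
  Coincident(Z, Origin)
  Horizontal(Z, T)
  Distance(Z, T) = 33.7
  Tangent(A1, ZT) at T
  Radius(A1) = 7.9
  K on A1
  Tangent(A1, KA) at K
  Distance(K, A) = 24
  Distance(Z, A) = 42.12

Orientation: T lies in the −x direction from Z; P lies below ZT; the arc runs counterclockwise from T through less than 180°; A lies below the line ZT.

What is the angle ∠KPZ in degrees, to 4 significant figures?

159.7°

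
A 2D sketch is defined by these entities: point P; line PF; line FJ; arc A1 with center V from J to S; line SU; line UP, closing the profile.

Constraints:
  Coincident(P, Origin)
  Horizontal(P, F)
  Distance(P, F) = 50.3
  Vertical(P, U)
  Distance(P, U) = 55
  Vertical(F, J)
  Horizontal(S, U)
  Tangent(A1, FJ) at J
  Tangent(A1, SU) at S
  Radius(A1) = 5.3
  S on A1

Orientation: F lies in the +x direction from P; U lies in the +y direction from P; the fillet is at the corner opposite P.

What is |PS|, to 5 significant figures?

71.063

P is at the origin; P and F share the same y with |PF| = 50.3 and F on the +x side, so F = (50.300, 0.0000). P and U share the same x with |PU| = 55.0 and U on the +y side, so U = (0.0000, 55.000). The virtual corner opposite P is at (50.300, 55.000). Since A1 is tangent to FJ there, VJ ⟂ FJ and since A1 is tangent to SU there, VS ⟂ SU, with radius 5.3, so the center V sits 5.3 in from both sides at V = (45.000, 49.700). That places the tangent points at J = (50.300, 49.700) on FJ and S = (45.000, 55.000) on SU. Then |PS| = |S − P| = 71.063.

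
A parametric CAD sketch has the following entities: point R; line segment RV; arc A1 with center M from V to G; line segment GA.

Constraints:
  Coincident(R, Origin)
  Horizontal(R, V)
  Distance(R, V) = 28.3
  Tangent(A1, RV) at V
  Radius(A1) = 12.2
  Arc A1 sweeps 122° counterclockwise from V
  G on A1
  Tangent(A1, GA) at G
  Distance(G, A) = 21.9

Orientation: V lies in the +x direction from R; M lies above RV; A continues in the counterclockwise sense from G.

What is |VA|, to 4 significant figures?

37.26

R is at the origin; RV is horizontal with |RV| = 28.3 and V on the +x side, so V = (28.30, 0.000). Since A1 is tangent to RV there, MV ⟂ RV, so M = V + (0, 12.2) = (28.30, 12.20). On A1, V sits at bearing -90° from M; a 122° counterclockwise sweep puts G at bearing 32°, so G = M + 12.2·(cos 32°, sin 32°) = (38.65, 18.67). The tangent condition forces MG to be normal to GA, so GA runs along (−sin 32°, cos 32°); with |GA| = 21.9, A = (27.04, 37.24). Then |VA| = |A − V| = 37.26.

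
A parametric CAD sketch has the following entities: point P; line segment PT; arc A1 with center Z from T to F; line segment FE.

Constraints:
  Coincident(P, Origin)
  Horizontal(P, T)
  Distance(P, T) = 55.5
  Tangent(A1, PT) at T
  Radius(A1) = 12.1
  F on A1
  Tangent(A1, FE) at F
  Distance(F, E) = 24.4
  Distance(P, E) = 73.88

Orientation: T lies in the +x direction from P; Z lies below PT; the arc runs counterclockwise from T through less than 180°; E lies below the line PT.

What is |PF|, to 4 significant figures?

50.87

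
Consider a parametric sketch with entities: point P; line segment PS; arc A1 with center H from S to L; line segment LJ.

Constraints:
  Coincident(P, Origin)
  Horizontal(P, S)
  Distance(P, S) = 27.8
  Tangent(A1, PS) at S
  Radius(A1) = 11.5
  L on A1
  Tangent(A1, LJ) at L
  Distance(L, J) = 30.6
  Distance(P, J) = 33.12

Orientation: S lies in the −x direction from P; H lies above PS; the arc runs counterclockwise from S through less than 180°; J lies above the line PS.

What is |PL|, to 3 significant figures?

18.7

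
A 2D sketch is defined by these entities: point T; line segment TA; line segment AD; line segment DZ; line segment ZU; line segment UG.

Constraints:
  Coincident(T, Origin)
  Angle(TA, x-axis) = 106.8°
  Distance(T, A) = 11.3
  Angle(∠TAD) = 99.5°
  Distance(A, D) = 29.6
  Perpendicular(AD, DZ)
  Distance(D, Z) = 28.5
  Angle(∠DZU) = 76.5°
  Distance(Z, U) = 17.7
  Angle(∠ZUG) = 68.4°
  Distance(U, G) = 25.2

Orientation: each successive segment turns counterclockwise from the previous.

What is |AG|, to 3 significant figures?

27.1

T is at the origin; TA runs at 106.8° with length 11.3, so A = (-3.27, 10.8). ∠TAD = 99.5° gives AD at -173° from the x-axis; with |AD| = 29.6, D = (-32.6, 7.06). AD ⟂ DZ, so DZ runs at -82.7°; with |DZ| = 28.5, Z = (-29.0, -21.2). ∠DZU = 76.5° gives ZU at 20.8° from the x-axis; with |ZU| = 17.7, U = (-12.5, -14.9). ∠ZUG = 68.4° gives UG at 132° from the x-axis; with |UG| = 25.2, G = (-29.5, 3.68). Then |AG| = |G − A| = 27.1.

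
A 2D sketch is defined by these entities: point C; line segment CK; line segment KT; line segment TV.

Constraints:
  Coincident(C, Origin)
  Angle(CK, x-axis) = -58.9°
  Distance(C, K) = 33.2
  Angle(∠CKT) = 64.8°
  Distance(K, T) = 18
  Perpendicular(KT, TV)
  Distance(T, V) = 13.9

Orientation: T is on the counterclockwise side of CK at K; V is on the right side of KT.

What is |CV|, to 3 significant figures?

44.1

C is at the origin; CK runs at -58.9° with length 33.2, so K = 33.2·(cos -58.9°, sin -58.9°) = (17.1, -28.4). ∠CKT = 64.8°, so KT runs at -58.9° + (180° − 64.8°) = 56.3° from the x-axis; with |KT| = 18.0, T = K + 18.0·(cos 56.3°, sin 56.3°) = (27.1, -13.5). KT ⟂ TV; with |TV| = 13.9 on the right of KT, V = T + 13.9·(0.832, -0.555) = (38.7, -21.2). Then |CV| = |V − C| = 44.1.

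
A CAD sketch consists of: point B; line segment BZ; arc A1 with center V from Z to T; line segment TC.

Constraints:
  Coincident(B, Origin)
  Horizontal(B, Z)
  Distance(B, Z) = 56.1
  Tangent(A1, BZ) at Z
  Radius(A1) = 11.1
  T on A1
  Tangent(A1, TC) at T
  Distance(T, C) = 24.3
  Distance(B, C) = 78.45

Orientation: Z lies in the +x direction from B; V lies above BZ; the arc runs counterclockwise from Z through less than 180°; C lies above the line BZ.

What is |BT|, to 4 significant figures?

67.68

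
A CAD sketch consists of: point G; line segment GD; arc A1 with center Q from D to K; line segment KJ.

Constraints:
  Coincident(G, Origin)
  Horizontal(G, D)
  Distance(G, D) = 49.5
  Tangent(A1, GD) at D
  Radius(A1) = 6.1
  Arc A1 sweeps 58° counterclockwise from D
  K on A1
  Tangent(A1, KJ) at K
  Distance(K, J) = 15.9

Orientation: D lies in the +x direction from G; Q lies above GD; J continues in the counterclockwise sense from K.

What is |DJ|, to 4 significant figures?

21.27

G is at the origin; G and D share the same y with |GD| = 49.5 and D on the +x side, so D = (49.50, 0.000). The tangent condition forces QD to be normal to GD, so Q = D + (0, 6.1) = (49.50, 6.100). On A1, D sits at bearing -90° from Q; a 58° counterclockwise sweep puts K at bearing -32°, so K = Q + 6.1·(cos -32°, sin -32°) = (54.67, 2.867). Tangency of A1 to KJ means the radius QK is perpendicular to KJ, so KJ runs along (−sin -32°, cos -32°); with |KJ| = 15.9, J = (63.10, 16.35). Then |DJ| = |J − D| = 21.27.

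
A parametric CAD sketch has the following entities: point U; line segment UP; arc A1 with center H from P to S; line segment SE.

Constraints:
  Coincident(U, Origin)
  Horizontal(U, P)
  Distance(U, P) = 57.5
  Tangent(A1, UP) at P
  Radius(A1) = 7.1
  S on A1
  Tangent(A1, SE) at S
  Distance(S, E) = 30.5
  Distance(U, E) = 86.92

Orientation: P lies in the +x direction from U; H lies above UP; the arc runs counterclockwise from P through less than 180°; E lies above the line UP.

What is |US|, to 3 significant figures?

62.8

Checks: |HS| = 7.100 ✓; ∠(HS, SE) = 90.00° ✓; |SE| = 30.50 ✓; |UE| = 86.92 ✓.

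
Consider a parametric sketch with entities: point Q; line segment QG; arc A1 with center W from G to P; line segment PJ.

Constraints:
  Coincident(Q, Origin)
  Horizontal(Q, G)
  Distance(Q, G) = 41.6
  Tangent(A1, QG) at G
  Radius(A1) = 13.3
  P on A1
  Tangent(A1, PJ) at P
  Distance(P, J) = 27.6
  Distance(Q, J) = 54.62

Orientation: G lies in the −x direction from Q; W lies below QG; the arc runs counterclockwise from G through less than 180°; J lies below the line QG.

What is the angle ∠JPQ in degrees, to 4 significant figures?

72.47°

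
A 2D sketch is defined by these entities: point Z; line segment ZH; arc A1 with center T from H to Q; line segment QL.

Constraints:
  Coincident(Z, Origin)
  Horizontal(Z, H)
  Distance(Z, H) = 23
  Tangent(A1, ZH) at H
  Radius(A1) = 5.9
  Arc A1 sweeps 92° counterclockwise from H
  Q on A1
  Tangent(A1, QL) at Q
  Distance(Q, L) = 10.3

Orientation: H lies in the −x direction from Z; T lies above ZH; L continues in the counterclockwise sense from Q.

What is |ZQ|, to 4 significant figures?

18.16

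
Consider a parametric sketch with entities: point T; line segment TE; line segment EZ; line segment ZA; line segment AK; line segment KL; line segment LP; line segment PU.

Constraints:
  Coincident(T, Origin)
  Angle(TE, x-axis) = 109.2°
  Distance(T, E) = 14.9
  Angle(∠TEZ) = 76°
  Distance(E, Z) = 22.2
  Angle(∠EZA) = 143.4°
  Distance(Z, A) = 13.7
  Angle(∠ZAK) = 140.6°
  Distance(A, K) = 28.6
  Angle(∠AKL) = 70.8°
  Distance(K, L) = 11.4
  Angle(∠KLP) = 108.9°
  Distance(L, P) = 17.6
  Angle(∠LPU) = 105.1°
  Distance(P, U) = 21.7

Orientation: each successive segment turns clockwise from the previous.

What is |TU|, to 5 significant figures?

40.637

T is at the origin; TE runs at 109.2° with length 14.9, so E = (-4.9001, 14.071). ∠TEZ = 76.0° gives EZ at 5.2000° from the x-axis; with |EZ| = 22.2, Z = (17.209, 16.083). ∠EZA = 143.4° gives ZA at -31.400° from the x-axis; with |ZA| = 13.7, A = (28.902, 8.9454). ∠ZAK = 140.6° gives AK at -70.800° from the x-axis; with |AK| = 28.6, K = (38.308, -18.064). ∠AKL = 70.8° gives KL at -180.00° from the x-axis; with |KL| = 11.4, L = (26.908, -18.064). ∠KLP = 108.9° gives LP at 108.90° from the x-axis; with |LP| = 17.6, P = (21.207, -1.4126). ∠LPU = 105.1° gives PU at 34.000° from the x-axis; with |PU| = 21.7, U = (39.197, 10.722). Then |TU| = |U − T| = 40.637.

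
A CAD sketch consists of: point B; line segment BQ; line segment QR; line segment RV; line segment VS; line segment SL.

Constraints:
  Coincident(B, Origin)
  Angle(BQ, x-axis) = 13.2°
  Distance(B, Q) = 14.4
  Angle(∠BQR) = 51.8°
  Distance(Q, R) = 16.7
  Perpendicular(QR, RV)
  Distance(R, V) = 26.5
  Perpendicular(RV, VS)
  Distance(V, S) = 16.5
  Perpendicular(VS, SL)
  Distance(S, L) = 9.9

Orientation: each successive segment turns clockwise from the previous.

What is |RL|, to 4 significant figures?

23.41

RV is perpendicular to VS, so VS runs at 65.00°; with |VS| = 16.5, S = (-10.08, 14.31). VS is perpendicular to SL, so SL runs at -25.00°; with |SL| = 9.9, L = (-1.110, 10.12). Then |RL| = |L − R| = 23.41.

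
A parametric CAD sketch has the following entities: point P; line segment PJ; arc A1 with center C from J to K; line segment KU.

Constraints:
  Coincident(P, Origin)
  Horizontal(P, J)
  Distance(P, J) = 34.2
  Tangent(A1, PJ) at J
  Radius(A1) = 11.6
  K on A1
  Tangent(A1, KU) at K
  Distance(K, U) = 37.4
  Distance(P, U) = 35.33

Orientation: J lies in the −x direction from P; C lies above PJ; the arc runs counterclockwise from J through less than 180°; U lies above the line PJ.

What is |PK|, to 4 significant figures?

25.25

Checks: |CK| = 11.60 ✓; ∠(CK, KU) = 90.00° ✓; |KU| = 37.40 ✓; |PU| = 35.33 ✓.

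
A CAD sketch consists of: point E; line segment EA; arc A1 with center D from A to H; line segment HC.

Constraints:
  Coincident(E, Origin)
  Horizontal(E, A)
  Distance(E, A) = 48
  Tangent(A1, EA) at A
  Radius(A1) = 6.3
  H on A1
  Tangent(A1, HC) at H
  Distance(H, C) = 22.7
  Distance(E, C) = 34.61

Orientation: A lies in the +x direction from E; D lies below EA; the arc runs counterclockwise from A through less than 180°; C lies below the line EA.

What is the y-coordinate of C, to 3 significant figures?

-19.6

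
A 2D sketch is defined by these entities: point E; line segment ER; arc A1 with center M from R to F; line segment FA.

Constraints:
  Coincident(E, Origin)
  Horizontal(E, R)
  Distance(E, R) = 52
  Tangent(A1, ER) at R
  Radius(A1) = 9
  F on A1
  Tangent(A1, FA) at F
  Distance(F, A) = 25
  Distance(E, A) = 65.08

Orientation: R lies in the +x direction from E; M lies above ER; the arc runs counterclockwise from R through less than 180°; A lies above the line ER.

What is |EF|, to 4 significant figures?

61.75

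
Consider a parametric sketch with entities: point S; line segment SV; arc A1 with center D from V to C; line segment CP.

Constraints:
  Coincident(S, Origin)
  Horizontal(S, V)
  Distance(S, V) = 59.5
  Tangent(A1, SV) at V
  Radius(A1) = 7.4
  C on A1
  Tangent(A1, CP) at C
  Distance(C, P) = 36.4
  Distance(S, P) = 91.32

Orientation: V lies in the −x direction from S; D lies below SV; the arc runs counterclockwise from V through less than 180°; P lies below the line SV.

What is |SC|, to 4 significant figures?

65.98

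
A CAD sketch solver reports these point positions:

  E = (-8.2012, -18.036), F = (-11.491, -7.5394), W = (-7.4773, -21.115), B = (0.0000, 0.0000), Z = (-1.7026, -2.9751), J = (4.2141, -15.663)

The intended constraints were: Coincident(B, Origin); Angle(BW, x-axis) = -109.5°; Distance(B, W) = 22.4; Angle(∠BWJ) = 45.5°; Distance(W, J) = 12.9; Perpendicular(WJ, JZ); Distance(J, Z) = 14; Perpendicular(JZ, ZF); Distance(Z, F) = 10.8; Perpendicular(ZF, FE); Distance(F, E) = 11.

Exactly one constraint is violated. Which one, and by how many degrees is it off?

Perpendicular(ZF, FE) — off by 7.60°.

B = (0.00, 0.00) ✓; BW at -109.5° ✓; |BW| = 22.40 ✓; ∠BWJ = 45.50° ✓; |WJ| = 12.90 ✓; ∠(WJ, JZ) = 90.00° ✓; |JZ| = 14.00 ✓; ∠(JZ, ZF) = 90.00° ✓; |ZF| = 10.80 ✓; ∠(ZF, FE) = 82.40° ✗; |FE| = 11.00 ✓.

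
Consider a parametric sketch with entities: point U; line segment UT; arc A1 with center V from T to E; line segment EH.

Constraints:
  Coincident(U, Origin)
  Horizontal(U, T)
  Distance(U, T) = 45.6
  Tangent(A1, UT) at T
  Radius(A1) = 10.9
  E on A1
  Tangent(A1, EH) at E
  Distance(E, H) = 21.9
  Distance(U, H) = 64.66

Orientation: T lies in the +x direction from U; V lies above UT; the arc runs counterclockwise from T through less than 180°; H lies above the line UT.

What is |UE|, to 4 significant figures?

57.63

Checks: U.y = 0.00, T.y = 0.00 ✓; |VE| = 10.90 ✓; ∠(VE, EH) = 90.00° ✓; |EH| = 21.90 ✓; |UH| = 64.66 ✓.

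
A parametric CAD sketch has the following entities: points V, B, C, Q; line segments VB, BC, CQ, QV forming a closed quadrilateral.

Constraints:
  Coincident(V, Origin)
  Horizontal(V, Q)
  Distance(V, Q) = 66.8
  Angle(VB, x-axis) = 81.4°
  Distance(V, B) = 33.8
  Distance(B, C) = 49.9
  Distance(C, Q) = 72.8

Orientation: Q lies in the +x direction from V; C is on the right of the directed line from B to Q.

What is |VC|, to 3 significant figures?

16.2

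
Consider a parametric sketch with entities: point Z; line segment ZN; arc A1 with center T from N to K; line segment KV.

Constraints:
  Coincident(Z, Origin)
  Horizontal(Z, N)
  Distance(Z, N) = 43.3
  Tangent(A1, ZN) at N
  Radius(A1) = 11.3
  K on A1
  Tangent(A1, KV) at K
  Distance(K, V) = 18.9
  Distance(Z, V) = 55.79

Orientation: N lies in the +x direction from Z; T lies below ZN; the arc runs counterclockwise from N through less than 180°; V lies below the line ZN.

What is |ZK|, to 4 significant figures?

38.36

Z is at the origin; ZN is horizontal with |ZN| = 43.3 and N on the +x side, so N = (43.30, 0.000). Since A1 is tangent to ZN there, TN ⟂ ZN, so T = N + (0, -11.3) = (43.30, -11.30). Since TK ⟂ KV (tangency), |TV| = √(11.3² + 18.9²) = 22.02 regardless of where K sits on A1. So V lies on both circle(Z, 55.79) and circle(T, 22.02); the below-ZN intersection is V = (44.78, -33.27). K is the foot of the tangent from V: K = (34.01, -17.74).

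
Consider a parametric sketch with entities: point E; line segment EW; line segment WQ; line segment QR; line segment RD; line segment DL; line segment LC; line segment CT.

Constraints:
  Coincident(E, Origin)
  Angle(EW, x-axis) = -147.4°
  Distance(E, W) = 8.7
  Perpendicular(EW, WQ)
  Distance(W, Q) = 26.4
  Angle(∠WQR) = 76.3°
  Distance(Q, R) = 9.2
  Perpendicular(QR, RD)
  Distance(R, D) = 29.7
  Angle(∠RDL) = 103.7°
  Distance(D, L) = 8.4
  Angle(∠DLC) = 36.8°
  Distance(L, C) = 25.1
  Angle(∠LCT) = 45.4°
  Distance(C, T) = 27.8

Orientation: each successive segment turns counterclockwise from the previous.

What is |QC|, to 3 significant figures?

21.0

E is at the origin; EW runs at -147.4° with length 8.7, so W = (-7.33, -4.69). EW ⟂ WQ, so WQ runs at -57.4°; with |WQ| = 26.4, Q = (6.89, -26.9). ∠WQR = 76.3° gives QR at 46.3° from the x-axis; with |QR| = 9.2, R = (13.3, -20.3). QR ⟂ RD, so RD runs at 136°; with |RD| = 29.7, D = (-8.22, 0.242). ∠RDL = 103.7° gives DL at -147° from the x-axis; with |DL| = 8.4, L = (-15.3, -4.28). ∠DLC = 36.8° gives LC at -4.20° from the x-axis; with |LC| = 25.1, C = (9.73, -6.12). Then |QC| = |C − Q| = 21.0.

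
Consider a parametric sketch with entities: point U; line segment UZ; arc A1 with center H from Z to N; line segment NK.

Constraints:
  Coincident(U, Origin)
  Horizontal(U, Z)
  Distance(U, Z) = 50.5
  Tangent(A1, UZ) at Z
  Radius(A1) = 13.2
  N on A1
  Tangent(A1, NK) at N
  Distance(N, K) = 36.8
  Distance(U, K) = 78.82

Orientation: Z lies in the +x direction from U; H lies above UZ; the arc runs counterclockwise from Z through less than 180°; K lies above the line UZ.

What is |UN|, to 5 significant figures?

65.268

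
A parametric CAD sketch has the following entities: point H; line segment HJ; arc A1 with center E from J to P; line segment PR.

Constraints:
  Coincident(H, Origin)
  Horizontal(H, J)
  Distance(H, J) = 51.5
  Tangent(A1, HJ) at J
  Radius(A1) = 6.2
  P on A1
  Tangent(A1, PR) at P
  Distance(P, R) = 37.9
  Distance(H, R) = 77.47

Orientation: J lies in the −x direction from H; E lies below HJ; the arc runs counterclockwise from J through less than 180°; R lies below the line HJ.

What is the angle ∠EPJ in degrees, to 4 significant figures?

50.64°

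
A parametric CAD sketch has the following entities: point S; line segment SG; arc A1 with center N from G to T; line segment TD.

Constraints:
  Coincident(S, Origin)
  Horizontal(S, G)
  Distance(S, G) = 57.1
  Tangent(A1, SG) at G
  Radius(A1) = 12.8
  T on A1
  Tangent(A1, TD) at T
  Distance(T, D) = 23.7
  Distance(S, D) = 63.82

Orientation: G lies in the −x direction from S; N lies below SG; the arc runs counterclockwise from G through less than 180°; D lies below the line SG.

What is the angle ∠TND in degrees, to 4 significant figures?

61.63°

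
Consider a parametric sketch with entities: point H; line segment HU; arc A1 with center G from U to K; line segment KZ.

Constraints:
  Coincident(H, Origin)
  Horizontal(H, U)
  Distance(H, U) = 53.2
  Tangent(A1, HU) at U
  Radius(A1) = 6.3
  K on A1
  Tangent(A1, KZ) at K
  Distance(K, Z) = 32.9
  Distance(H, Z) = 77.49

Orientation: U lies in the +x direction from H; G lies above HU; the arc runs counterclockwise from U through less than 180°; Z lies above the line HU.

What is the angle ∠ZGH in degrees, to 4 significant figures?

124.1°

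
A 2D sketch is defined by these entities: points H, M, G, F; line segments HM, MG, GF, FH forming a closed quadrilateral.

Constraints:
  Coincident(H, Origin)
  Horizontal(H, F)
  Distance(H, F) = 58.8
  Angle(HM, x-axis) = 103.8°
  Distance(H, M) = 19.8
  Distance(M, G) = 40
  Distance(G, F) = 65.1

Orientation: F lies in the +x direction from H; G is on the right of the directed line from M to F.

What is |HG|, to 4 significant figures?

20.93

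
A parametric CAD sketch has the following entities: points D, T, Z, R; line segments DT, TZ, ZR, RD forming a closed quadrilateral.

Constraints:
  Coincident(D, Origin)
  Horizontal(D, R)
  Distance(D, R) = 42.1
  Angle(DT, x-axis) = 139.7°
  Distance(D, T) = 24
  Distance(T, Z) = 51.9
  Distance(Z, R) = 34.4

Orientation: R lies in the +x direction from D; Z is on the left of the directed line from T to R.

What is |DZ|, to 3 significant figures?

44.7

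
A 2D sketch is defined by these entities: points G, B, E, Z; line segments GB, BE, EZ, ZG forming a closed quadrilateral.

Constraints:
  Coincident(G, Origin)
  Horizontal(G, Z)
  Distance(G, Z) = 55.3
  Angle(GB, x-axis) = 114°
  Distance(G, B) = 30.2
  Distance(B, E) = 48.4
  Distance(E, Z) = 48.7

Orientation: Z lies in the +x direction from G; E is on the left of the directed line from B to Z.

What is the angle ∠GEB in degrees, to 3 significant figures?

33.3°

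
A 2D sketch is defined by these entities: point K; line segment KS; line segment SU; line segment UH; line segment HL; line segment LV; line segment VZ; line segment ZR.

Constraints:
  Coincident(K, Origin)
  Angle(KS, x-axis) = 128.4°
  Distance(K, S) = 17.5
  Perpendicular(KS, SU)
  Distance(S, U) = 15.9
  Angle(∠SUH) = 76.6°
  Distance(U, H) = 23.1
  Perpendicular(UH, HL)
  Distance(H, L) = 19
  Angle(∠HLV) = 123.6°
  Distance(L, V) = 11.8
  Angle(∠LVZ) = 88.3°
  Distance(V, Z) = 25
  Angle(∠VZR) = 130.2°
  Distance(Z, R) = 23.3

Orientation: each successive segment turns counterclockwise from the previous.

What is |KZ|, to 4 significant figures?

21.84

∠HLV = 123.6° gives LV at 108.2° from the x-axis; with |LV| = 11.8, V = (2.887, 15.69). ∠LVZ = 88.3° gives VZ at -160.1° from the x-axis; with |VZ| = 25.0, Z = (-20.62, 7.185). Then |KZ| = |Z − K| = 21.84.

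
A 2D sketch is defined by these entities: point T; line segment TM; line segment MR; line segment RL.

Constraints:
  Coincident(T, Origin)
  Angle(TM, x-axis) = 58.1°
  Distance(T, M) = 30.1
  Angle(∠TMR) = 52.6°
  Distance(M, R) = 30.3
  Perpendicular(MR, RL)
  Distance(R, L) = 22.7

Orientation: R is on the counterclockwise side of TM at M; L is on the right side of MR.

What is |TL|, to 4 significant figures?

48.14

T is at the origin; TM runs at 58.1° with length 30.1, so M = 30.1·(cos 58.1°, sin 58.1°) = (15.91, 25.55). ∠TMR = 52.6°, so MR runs at 58.1° + (180° − 52.6°) = 185.5° from the x-axis; with |MR| = 30.3, R = M + 30.3·(cos 185.5°, sin 185.5°) = (-14.25, 22.65). MR ⟂ RL; with |RL| = 22.7 on the right of MR, L = R + 22.7·(-0.09585, 0.9954) = (-16.43, 45.25). Then |TL| = |L − T| = 48.14.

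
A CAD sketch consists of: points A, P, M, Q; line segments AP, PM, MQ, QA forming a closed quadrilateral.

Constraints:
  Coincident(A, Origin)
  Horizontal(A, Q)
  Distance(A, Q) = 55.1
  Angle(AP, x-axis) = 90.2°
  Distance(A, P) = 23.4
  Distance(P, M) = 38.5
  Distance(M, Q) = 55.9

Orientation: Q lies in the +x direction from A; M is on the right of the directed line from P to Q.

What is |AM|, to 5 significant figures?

15.130

A is at the origin; AQ is horizontal with |AQ| = 55.1 and Q in +x, so Q = (55.1, 0). AP runs at 90.2° with |AP| = 23.4, so P = (-0.081681, 23.400). M is determined by |PM| = 38.5 and |MQ| = 55.9 together: it lies at the intersection of circle(P, 38.5) and circle(Q, 55.9). With |PQ| = 59.938, the foot of the radical line on PQ is 16.267 from P and the perpendicular offset is √(38.5² − 16.267²) = 34.895. Taking the right-of-PQ solution: M = (1.2714, -15.076).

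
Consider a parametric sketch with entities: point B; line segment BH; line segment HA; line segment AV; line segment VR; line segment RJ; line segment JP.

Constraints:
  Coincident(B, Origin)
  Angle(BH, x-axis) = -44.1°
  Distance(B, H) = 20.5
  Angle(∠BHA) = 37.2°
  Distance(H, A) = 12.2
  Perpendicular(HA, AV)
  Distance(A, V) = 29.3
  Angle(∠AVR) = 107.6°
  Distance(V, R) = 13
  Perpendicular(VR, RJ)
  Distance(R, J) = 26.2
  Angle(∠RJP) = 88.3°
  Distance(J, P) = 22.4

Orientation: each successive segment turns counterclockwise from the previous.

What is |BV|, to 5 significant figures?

17.403

B is at the origin; BH runs at -44.1° with length 20.5, so H = (14.722, -14.266). ∠BHA = 37.2° gives HA at 98.700° from the x-axis; with |HA| = 12.2, A = (12.876, -2.2066). The perpendicularity gives AV at right angles to HA, so AV runs at -171.30°; with |AV| = 29.3, V = (-16.087, -6.6385). Then |BV| = |V − B| = 17.403.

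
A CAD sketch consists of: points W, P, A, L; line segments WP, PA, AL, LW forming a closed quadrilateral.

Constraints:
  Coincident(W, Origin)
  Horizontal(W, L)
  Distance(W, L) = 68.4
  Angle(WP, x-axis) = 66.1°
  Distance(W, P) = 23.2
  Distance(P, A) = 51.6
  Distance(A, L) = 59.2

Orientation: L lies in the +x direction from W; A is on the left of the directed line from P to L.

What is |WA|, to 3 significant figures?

73.4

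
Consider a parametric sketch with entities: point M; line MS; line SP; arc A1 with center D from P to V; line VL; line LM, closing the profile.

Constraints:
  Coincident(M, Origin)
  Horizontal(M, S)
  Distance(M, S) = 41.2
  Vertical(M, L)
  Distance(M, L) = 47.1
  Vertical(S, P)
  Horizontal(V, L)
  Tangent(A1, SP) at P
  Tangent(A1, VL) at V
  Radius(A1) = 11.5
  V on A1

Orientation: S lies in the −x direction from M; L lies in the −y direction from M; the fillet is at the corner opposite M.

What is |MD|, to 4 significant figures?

46.36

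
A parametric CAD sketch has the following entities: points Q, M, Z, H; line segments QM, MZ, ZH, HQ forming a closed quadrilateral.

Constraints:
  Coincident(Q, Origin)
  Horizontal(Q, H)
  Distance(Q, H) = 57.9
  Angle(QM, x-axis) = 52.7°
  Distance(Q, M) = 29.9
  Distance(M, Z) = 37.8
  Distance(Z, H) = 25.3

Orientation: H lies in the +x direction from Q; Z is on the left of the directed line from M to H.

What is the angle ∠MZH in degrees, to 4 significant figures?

92.38°

Checks: |MZ| = 37.80 ✓; |ZH| = 25.30 ✓.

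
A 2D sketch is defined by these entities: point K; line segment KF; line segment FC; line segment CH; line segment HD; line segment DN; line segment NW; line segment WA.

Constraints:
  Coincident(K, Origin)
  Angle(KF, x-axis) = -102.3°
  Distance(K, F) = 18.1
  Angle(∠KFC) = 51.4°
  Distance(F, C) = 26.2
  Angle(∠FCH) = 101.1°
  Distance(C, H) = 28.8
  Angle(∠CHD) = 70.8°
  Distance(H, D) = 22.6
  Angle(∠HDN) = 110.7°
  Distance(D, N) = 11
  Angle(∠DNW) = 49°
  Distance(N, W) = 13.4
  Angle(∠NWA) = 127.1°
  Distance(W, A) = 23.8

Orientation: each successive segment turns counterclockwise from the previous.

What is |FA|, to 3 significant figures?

49.6

K is at the origin; KF runs at -102.3° with length 18.1, so F = (-3.86, -17.7). ∠KFC = 51.4° gives FC at 26.3° from the x-axis; with |FC| = 26.2, C = (19.6, -6.08). ∠FCH = 101.1° gives CH at 105° from the x-axis; with |CH| = 28.8, H = (12.1, 21.7). ∠CHD = 70.8° gives HD at -146° from the x-axis; with |HD| = 22.6, D = (-6.57, 8.95). ∠HDN = 110.7° gives DN at -76.3° from the x-axis; with |DN| = 11.0, N = (-3.96, -1.74). ∠DNW = 49.0° gives NW at 54.7° from the x-axis; with |NW| = 13.4, W = (3.78, 9.20). ∠NWA = 127.1° gives WA at 108° from the x-axis; with |WA| = 23.8, A = (-3.41, 31.9). Then |FA| = |A − F| = 49.6.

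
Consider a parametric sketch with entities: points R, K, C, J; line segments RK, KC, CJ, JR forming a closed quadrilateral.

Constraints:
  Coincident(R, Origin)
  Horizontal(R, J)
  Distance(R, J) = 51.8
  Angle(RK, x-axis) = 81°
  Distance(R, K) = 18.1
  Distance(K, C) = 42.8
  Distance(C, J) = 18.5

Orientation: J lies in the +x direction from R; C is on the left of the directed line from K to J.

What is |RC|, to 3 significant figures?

48.8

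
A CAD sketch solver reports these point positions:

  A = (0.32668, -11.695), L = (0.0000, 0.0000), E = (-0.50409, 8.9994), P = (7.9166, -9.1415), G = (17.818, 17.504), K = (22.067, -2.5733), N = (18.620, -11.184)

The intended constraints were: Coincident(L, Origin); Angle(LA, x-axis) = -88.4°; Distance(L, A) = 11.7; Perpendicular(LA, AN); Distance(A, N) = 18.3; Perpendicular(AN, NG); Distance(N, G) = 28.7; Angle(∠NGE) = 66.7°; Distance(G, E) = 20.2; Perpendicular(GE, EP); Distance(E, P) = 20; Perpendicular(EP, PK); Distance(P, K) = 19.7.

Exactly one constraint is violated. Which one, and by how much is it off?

Distance(P, K) = 19.7 — off by 4.10.

L = (0.00, 0.00) ✓; LA at -88.40° ✓; |LA| = 11.70 ✓; ∠(LA, AN) = 90.00° ✓; |AN| = 18.30 ✓; ∠(AN, NG) = 90.00° ✓; |NG| = 28.70 ✓; ∠NGE = 66.70° ✓; |GE| = 20.20 ✓; ∠(GE, EP) = 90.00° ✓; |EP| = 20.00 ✓; ∠(EP, PK) = 90.00° ✓; |PK| = 15.60 ✗.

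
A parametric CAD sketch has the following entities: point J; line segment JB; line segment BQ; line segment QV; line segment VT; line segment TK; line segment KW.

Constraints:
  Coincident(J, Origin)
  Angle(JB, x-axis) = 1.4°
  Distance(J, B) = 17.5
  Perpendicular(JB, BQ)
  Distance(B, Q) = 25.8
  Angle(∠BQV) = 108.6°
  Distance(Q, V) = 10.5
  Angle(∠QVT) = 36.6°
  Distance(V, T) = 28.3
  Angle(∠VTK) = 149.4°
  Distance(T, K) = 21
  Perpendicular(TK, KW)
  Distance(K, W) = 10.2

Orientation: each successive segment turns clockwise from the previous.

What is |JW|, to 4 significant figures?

47.48

∠VTK = 149.4° gives TK at 26.00° from the x-axis; with |TK| = 21.0, K = (42.71, 3.876). TK ⟂ KW, so KW runs at -64.00°; with |KW| = 10.2, W = (47.18, -5.292). Then |JW| = |W − J| = 47.48.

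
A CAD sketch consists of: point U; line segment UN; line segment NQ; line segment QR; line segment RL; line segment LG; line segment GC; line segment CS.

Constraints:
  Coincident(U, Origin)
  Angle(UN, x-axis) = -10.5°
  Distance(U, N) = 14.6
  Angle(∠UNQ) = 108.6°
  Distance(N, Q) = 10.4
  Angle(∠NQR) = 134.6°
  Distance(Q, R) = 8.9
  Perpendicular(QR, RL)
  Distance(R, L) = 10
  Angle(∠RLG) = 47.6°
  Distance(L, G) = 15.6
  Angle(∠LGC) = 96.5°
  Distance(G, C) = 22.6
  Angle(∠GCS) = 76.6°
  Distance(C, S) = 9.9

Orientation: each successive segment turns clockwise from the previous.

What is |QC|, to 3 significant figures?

21.6

∠RLG = 47.6° gives LG at 10.3° from the x-axis; with |LG| = 15.6, G = (17.8, -11.2). ∠LGC = 96.5° gives GC at -73.2° from the x-axis; with |GC| = 22.6, C = (24.4, -32.8). Then |QC| = |C − Q| = 21.6.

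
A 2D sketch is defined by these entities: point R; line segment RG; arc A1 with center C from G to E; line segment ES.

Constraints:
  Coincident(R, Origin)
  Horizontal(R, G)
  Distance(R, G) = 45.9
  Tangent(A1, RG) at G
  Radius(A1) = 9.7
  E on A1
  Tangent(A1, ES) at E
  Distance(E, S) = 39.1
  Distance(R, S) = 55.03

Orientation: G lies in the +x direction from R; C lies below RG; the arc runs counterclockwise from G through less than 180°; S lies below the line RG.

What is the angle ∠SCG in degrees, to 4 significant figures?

155.9°

Checks: |CE| = 9.700 ✓; ∠(CE, ES) = 90.00° ✓; |ES| = 39.10 ✓; |RS| = 55.03 ✓.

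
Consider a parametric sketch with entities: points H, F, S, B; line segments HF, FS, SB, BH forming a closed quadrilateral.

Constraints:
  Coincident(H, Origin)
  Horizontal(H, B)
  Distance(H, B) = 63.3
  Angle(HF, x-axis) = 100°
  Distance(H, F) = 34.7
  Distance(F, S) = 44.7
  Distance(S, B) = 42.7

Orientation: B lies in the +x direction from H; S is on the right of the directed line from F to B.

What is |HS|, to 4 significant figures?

20.70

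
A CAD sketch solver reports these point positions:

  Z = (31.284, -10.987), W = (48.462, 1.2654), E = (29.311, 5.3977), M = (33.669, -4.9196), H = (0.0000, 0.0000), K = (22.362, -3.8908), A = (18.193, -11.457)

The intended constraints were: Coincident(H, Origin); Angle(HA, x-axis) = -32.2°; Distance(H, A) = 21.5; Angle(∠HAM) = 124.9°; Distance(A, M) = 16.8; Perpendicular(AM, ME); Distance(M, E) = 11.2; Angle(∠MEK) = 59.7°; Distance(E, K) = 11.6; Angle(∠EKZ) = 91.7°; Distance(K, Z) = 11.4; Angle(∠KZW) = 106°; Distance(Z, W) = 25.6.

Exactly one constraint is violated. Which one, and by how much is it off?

Distance(Z, W) = 25.6 — off by 4.50.

H = (0.00, 0.00) ✓; HA at -32.20° ✓; |HA| = 21.50 ✓; ∠HAM = 124.9° ✓; |AM| = 16.80 ✓; ∠(AM, ME) = 90.00° ✓; |ME| = 11.20 ✓; ∠MEK = 59.70° ✓; |EK| = 11.60 ✓; ∠EKZ = 91.70° ✓; |KZ| = 11.40 ✓; ∠KZW = 106.0° ✓; |ZW| = 21.10 ✗.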